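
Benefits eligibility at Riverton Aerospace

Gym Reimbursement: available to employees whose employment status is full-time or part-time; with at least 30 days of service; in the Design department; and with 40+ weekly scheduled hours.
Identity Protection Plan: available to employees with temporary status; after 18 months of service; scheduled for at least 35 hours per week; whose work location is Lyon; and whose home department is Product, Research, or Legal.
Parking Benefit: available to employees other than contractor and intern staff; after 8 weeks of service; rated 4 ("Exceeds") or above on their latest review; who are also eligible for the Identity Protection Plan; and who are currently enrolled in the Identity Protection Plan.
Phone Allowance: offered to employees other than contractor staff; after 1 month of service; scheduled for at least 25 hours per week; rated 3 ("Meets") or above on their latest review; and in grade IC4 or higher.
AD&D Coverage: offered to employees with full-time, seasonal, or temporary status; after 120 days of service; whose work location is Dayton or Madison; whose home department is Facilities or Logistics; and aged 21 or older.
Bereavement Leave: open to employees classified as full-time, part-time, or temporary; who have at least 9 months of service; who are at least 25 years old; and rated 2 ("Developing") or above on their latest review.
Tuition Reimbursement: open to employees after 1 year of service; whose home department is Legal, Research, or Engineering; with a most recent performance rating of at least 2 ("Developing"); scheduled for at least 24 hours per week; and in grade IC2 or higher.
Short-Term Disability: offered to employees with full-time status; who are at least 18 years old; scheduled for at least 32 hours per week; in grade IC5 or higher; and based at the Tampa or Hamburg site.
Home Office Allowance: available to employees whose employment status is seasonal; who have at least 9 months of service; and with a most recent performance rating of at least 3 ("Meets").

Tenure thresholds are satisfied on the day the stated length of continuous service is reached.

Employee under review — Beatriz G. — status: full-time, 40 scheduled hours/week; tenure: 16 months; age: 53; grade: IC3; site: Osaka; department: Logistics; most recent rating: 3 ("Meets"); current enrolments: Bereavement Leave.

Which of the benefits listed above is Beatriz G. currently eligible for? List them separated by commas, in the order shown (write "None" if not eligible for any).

Gym Reimbursement — status full-time ✓; service 16 months ≥ 30 days ✓; dept Logistics ✗ → not eligible.
Identity Protection Plan — status full-time ✗ (requires temporary) → not eligible.
Parking Benefit — status full-time ✓ (not excluded); service 16 months ≥ 8 weeks (≈56 days) ✓; rating 3 < 4 ✗ → not eligible.
Phone Allowance — status full-time ✓ (not excluded); service 16 months ≥ 1 month ✓; 40 hrs/wk ≥ 25 ✓; rating 3 ≥ 3 ✓; grade IC3 < IC4 ✗ → not eligible.
AD&D Coverage — status full-time ✓; service 16 months ≥ 120 days ✓; site Osaka ✗ (not Dayton or Madison) → not eligible.
Bereavement Leave — status full-time ✓; service 16 months ≥ 9 months ✓; age 53 ≥ 25 ✓; rating 3 ≥ 2 ✓ → eligible.
Tuition Reimbursement — service 16 months ≥ 1 year (≈365 days) ✓; dept Logistics ✗ → not eligible.
Short-Term Disability — status full-time ✓; age 53 ≥ 18 ✓; 40 hrs/wk ≥ 32 ✓; grade IC3 < IC5 ✗ → not eligible.
Home Office Allowance — status full-time ✗ (requires seasonal) → not eligible.

Bereavement Leave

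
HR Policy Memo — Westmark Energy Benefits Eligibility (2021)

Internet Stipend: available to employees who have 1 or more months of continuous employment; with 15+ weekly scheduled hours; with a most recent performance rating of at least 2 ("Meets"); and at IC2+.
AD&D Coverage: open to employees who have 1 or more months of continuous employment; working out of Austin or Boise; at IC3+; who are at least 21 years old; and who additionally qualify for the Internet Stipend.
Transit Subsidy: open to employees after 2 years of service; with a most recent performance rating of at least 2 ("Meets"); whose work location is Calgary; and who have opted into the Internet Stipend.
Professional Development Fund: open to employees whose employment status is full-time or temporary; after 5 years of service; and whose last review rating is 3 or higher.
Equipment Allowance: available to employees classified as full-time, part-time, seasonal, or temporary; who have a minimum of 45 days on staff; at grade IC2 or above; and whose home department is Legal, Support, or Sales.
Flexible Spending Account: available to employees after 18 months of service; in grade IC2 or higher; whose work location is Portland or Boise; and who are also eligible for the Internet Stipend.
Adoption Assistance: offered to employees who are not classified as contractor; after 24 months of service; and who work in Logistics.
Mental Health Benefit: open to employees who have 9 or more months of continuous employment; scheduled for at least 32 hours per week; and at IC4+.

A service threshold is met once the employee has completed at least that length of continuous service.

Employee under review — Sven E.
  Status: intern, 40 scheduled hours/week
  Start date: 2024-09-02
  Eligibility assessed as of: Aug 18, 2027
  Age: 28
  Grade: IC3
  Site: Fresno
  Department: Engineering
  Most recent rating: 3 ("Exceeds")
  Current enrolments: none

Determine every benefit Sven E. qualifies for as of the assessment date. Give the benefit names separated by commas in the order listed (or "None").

Internet Stipend

Service from 2024-09-02 to Aug 18, 2027: 1080 days.
Internet Stipend — service 1080 days ≥ 1 month (≈30 days) ✓; 40 hrs/wk ≥ 15 ✓; rating 3 ≥ 2 ✓; grade IC3 ≥ IC2 ✓ → eligible.
AD&D Coverage — service 1080 days ≥ 1 month (≈30 days) ✓; site Fresno ✗ (not Austin or Boise) → not eligible.
Transit Subsidy — service 1080 days ≥ 2 years (≈730 days) ✓; rating 3 ≥ 2 ✓; site Fresno ✗ (not Calgary) → not eligible.
Professional Development Fund — status intern ✗ (requires full-time or temporary) → not eligible.
Equipment Allowance — status intern ✗ (requires full-time, part-time, seasonal, or temporary) → not eligible.
Flexible Spending Account — service 1080 days ≥ 18 months (≈540 days) ✓; grade IC3 ≥ IC2 ✓; site Fresno ✗ (not Portland or Boise) → not eligible.
Adoption Assistance — status intern ✓ (not excluded); service 1080 days ≥ 24 months (≈720 days) ✓; dept Engineering ✗ → not eligible.
Mental Health Benefit — service 1080 days ≥ 9 months (≈270 days) ✓; 40 hrs/wk ≥ 32 ✓; grade IC3 < IC4 ✗ → not eligible.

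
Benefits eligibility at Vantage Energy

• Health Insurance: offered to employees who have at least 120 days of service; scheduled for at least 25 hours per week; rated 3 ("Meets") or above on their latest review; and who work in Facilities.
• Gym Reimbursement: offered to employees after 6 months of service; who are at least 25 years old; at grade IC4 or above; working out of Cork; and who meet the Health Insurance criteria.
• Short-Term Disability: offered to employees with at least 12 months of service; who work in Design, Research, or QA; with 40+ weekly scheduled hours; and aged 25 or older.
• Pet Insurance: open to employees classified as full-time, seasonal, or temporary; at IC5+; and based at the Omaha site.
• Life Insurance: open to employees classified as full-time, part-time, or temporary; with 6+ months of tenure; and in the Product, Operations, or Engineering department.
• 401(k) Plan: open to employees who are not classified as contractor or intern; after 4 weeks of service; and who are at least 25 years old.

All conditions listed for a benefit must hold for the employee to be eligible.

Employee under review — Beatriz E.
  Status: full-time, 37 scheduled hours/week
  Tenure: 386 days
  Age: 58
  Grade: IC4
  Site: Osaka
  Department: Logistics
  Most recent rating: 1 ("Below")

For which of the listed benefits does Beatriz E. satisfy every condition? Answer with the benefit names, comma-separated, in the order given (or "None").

401(k) Plan

Health Insurance — service 386 days ≥ 120 days ✓; 37 hrs/wk ≥ 25 ✓; rating 1 < 3 ✗ → not eligible.
Gym Reimbursement — service 386 days ≥ 6 months (≈180 days) ✓; age 58 ≥ 25 ✓; grade IC4 ≥ IC4 ✓; site Osaka ✗ (not Cork) → not eligible.
Short-Term Disability — service 386 days ≥ 12 months (≈360 days) ✓; dept Logistics ✗ → not eligible.
Pet Insurance — status full-time ✓; grade IC4 < IC5 ✗ → not eligible.
Life Insurance — status full-time ✓; service 386 days ≥ 6 months (≈180 days) ✓; dept Logistics ✗ → not eligible.
401(k) Plan — status full-time ✓ (not excluded); service 386 days ≥ 4 weeks (≈28 days) ✓; age 58 ≥ 25 ✓ → eligible.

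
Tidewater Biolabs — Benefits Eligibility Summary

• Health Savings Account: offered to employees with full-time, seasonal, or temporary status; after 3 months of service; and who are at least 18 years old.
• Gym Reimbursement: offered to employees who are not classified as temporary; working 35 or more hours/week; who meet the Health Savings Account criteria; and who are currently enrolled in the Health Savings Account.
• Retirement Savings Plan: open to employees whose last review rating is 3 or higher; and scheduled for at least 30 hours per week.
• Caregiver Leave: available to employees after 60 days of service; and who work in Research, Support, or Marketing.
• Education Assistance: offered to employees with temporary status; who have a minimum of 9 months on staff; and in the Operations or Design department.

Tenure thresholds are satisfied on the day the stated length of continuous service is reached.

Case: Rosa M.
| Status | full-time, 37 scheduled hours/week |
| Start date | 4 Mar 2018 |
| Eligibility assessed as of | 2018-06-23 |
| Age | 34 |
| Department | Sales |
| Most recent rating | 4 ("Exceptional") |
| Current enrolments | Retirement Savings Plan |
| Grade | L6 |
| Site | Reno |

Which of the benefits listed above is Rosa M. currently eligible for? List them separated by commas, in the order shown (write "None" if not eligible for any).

Health Savings Account, Retirement Savings Plan

Service from 4 Mar 2018 to 2018-06-23: 111 days.
Health Savings Account — status full-time ✓; service 111 days ≥ 3 months (≈90 days) ✓; age 34 ≥ 18 ✓ → eligible.
Gym Reimbursement — status full-time ✓ (not excluded); 37 hrs/wk ≥ 35 ✓; eligible for Health Savings Account ✓; not enrolled in Health Savings Account ✗ → not eligible.
Retirement Savings Plan — rating 4 ≥ 3 ✓; 37 hrs/wk ≥ 30 ✓ → eligible.
Caregiver Leave — service 111 days ≥ 60 days ✓; dept Sales ✗ → not eligible.
Education Assistance — status full-time ✗ (requires temporary) → not eligible.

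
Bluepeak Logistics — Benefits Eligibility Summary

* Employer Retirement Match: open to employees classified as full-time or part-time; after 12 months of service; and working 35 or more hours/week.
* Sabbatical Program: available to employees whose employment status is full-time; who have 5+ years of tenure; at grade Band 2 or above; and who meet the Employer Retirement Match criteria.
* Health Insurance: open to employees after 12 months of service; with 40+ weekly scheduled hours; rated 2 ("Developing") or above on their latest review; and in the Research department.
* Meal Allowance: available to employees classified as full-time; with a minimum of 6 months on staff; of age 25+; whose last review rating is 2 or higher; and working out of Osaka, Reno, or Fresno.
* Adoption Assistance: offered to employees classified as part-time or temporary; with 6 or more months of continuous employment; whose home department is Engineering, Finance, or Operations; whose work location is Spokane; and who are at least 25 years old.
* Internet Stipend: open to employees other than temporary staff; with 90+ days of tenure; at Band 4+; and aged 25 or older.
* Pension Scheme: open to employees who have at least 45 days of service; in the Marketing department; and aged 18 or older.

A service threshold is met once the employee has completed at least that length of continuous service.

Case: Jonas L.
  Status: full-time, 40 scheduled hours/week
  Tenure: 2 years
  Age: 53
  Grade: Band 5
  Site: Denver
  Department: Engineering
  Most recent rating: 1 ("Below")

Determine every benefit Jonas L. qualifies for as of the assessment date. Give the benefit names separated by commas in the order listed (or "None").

Employer Retirement Match, Internet Stipend

Employer Retirement Match — status full-time ✓; service 2 years ≥ 12 months (≈360 days) ✓; 40 hrs/wk ≥ 35 ✓ → eligible.
Sabbatical Program — status full-time ✓; service 2 years < 5 years ✗ → not eligible.
Health Insurance — service 2 years ≥ 12 months (≈360 days) ✓; 40 hrs/wk ≥ 40 ✓; rating 1 < 2 ✗ → not eligible.
Meal Allowance — status full-time ✓; service 2 years ≥ 6 months (≈180 days) ✓; age 53 ≥ 25 ✓; rating 1 < 2 ✗ → not eligible.
Adoption Assistance — status full-time ✗ (requires part-time or temporary) → not eligible.
Internet Stipend — status full-time ✓ (not excluded); service 2 years ≥ 90 days ✓; grade Band 5 ≥ Band 4 ✓; age 53 ≥ 25 ✓ → eligible.
Pension Scheme — service 2 years ≥ 45 days ✓; dept Engineering ✗ → not eligible.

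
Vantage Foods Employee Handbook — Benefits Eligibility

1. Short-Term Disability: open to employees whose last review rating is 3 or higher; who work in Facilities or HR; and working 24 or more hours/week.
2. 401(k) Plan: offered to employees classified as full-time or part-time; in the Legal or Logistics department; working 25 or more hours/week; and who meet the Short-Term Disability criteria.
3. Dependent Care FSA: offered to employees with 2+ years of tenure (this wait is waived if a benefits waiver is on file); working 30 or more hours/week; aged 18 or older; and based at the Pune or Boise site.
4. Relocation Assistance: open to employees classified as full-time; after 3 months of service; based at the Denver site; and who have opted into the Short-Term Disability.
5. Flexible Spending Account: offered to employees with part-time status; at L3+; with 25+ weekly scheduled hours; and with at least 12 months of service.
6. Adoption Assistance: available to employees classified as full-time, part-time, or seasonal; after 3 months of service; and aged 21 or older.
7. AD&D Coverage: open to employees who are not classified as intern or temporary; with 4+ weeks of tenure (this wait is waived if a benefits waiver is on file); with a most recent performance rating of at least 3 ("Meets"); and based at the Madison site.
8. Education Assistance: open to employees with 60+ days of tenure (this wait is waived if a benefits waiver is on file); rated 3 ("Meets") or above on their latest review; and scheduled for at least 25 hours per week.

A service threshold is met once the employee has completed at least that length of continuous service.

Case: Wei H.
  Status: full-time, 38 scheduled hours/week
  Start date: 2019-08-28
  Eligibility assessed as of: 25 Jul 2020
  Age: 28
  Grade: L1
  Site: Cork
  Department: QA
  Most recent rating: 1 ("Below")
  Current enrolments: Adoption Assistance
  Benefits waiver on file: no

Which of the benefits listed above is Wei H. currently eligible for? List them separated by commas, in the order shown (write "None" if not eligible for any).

Service from 2019-08-28 to 25 Jul 2020: 332 days.
Short-Term Disability — rating 1 < 3 ✗ → not eligible.
401(k) Plan — status full-time ✓; dept QA ✗ → not eligible.
Dependent Care FSA — no waiver, service 332 days < 2 years (≈730 days) ✗ → not eligible.
Relocation Assistance — status full-time ✓; service 332 days ≥ 3 months (≈90 days) ✓; site Cork ✗ (not Denver) → not eligible.
Flexible Spending Account — status full-time ✗ (requires part-time) → not eligible.
Adoption Assistance — status full-time ✓; service 332 days ≥ 3 months (≈90 days) ✓; age 28 ≥ 21 ✓ → eligible.
AD&D Coverage — status full-time ✓ (not excluded); no waiver, service 332 days ≥ 4 weeks (≈28 days) ✓; rating 1 < 3 ✗ → not eligible.
Education Assistance — no waiver, service 332 days ≥ 60 days ✓; rating 1 < 3 ✗ → not eligible.

Adoption Assistance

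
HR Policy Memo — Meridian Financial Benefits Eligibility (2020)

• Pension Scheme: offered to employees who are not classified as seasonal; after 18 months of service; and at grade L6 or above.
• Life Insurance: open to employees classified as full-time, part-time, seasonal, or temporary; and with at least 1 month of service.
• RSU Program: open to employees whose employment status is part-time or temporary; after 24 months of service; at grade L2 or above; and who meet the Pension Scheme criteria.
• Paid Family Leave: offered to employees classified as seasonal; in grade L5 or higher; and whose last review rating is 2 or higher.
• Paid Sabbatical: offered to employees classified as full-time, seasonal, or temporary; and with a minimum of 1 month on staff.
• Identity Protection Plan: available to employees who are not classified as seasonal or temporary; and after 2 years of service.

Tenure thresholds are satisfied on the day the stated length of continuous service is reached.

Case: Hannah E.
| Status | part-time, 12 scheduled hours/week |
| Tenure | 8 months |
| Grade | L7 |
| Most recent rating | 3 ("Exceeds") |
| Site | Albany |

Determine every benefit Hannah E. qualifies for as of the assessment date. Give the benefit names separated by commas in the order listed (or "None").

Life Insurance

Pension Scheme — status part-time ✓ (not excluded); service 8 months < 18 months ✗ → not eligible.
Life Insurance — status part-time ✓; service 8 months ≥ 1 month ✓ → eligible.
RSU Program — status part-time ✓; service 8 months < 24 months ✗ → not eligible.
Paid Family Leave — status part-time ✗ (requires seasonal) → not eligible.
Paid Sabbatical — status part-time ✗ (requires full-time, seasonal, or temporary) → not eligible.
Identity Protection Plan — status part-time ✓ (not excluded); service 8 months < 2 years (≈730 days) ✗ → not eligible.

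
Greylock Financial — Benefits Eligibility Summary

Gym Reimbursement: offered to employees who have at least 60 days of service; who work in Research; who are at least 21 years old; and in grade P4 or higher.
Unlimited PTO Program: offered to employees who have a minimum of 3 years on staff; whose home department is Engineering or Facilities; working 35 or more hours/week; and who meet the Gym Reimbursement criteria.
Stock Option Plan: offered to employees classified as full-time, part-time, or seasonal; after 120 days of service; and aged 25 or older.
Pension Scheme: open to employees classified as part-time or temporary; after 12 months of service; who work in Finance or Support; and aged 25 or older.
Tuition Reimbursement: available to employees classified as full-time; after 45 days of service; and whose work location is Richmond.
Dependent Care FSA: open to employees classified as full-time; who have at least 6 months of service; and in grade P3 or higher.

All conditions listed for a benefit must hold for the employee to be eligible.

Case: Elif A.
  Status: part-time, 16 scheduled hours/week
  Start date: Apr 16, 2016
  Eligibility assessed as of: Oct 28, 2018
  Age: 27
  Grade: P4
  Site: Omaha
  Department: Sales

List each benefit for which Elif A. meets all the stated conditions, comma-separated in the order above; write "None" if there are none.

Service from Apr 16, 2016 to Oct 28, 2018: 925 days.
Gym Reimbursement — service 925 days ≥ 60 days ✓; dept Sales ✗ → not eligible.
Unlimited PTO Program — service 925 days < 3 years (≈1095 days) ✗ → not eligible.
Stock Option Plan — status part-time ✓; service 925 days ≥ 120 days ✓; age 27 ≥ 25 ✓ → eligible.
Pension Scheme — status part-time ✓; service 925 days ≥ 12 months (≈360 days) ✓; dept Sales ✗ → not eligible.
Tuition Reimbursement — status part-time ✗ (requires full-time) → not eligible.
Dependent Care FSA — status part-time ✗ (requires full-time) → not eligible.

Stock Option Plan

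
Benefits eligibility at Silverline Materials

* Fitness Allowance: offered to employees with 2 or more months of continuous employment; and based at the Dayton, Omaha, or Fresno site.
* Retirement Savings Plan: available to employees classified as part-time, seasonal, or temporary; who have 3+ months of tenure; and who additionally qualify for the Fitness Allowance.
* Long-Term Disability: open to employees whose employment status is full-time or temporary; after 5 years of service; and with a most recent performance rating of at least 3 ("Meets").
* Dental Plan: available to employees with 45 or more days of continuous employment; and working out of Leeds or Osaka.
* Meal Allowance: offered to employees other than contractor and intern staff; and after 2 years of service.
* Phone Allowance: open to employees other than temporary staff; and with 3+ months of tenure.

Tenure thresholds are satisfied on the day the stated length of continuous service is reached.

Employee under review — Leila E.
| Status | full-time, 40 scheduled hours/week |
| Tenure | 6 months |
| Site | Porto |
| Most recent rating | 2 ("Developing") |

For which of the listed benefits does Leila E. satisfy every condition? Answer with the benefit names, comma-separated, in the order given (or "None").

Fitness Allowance — service 6 months ≥ 2 months ✓; site Porto ✗ (not Dayton, Omaha, or Fresno) → not eligible.
Retirement Savings Plan — status full-time ✗ (requires part-time, seasonal, or temporary) → not eligible.
Long-Term Disability — status full-time ✓; service 6 months < 5 years (≈1825 days) ✗ → not eligible.
Dental Plan — service 6 months ≥ 45 days ✓; site Porto ✗ (not Leeds or Osaka) → not eligible.
Meal Allowance — status full-time ✓ (not excluded); service 6 months < 2 years (≈730 days) ✗ → not eligible.
Phone Allowance — status full-time ✓ (not excluded); service 6 months ≥ 3 months ✓ → eligible.

Phone Allowance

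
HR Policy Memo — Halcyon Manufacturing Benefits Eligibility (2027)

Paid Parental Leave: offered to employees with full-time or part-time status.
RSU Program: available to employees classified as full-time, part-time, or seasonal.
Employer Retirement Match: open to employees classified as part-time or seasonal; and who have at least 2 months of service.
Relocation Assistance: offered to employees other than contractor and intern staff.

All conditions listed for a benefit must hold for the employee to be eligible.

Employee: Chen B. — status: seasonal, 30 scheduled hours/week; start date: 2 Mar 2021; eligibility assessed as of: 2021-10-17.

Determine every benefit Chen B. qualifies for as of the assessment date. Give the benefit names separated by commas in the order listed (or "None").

RSU Program, Employer Retirement Match, Relocation Assistance

Service from 2 Mar 2021 to 2021-10-17: 229 days.
Paid Parental Leave — status seasonal ✗ (requires full-time or part-time) → not eligible.
RSU Program — status seasonal ✓ → eligible.
Employer Retirement Match — status seasonal ✓; service 229 days ≥ 2 months (≈60 days) ✓ → eligible.
Relocation Assistance — status seasonal ✓ (not excluded) → eligible.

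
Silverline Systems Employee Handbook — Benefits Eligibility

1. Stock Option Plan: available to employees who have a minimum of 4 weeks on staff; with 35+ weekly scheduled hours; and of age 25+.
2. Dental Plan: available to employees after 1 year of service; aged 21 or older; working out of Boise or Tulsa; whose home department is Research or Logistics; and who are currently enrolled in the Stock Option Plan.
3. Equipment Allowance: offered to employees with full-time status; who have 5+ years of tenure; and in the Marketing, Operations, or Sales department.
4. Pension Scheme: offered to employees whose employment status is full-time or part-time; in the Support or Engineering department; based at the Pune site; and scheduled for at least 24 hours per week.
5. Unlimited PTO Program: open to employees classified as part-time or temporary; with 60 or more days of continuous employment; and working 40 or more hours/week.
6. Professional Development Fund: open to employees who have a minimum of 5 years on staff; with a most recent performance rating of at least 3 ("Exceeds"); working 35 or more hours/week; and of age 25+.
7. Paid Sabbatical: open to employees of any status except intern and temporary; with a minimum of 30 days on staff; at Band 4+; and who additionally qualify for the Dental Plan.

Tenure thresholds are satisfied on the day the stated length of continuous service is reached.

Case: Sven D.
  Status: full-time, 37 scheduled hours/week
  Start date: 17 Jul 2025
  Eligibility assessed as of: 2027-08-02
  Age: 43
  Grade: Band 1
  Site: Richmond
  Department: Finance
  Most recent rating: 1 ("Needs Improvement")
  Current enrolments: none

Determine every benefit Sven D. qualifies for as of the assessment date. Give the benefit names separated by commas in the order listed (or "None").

Stock Option Plan

Service from 17 Jul 2025 to 2027-08-02: 746 days.
Stock Option Plan — service 746 days ≥ 4 weeks (≈28 days) ✓; 37 hrs/wk ≥ 35 ✓; age 43 ≥ 25 ✓ → eligible.
Dental Plan — service 746 days ≥ 1 year (≈365 days) ✓; age 43 ≥ 21 ✓; site Richmond ✗ (not Boise or Tulsa) → not eligible.
Equipment Allowance — status full-time ✓; service 746 days < 5 years (≈1825 days) ✗ → not eligible.
Pension Scheme — status full-time ✓; dept Finance ✗ → not eligible.
Unlimited PTO Program — status full-time ✗ (requires part-time or temporary) → not eligible.
Professional Development Fund — service 746 days < 5 years (≈1825 days) ✗ → not eligible.
Paid Sabbatical — status full-time ✓ (not excluded); service 746 days ≥ 30 days ✓; grade Band 1 < Band 4 ✗ → not eligible.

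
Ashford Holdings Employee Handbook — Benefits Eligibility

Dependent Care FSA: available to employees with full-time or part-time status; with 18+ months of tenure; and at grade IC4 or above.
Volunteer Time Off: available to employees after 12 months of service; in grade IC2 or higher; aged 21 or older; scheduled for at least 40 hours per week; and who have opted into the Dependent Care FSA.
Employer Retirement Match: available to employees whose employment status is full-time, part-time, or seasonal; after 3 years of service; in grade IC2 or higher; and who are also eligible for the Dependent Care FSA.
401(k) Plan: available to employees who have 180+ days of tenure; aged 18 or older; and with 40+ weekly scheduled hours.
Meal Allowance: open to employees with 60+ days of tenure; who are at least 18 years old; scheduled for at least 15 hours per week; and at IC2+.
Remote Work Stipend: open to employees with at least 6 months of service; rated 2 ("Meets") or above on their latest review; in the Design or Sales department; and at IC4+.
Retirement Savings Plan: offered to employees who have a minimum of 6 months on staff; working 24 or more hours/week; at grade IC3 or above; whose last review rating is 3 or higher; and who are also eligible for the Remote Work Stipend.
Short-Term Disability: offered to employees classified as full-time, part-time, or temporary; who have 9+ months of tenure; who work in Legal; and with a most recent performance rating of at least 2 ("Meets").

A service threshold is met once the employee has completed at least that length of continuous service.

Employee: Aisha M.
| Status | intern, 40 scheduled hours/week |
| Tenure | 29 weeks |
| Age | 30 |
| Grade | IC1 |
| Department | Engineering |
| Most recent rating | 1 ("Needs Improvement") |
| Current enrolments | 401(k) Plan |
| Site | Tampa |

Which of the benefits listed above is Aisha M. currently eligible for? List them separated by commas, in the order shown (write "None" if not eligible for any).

Dependent Care FSA — status intern ✗ (requires full-time or part-time) → not eligible.
Volunteer Time Off — service 29 weeks < 12 months (≈360 days) ✗ → not eligible.
Employer Retirement Match — status intern ✗ (requires full-time, part-time, or seasonal) → not eligible.
401(k) Plan — service 29 weeks ≥ 180 days ✓; age 30 ≥ 18 ✓; 40 hrs/wk ≥ 40 ✓ → eligible.
Meal Allowance — service 29 weeks ≥ 60 days ✓; age 30 ≥ 18 ✓; 40 hrs/wk ≥ 15 ✓; grade IC1 < IC2 ✗ → not eligible.
Remote Work Stipend — service 29 weeks ≥ 6 months (≈180 days) ✓; rating 1 < 2 ✗ → not eligible.
Retirement Savings Plan — service 29 weeks ≥ 6 months (≈180 days) ✓; 40 hrs/wk ≥ 24 ✓; grade IC1 < IC3 ✗ → not eligible.
Short-Term Disability — status intern ✗ (requires full-time, part-time, or temporary) → not eligible.

401(k) Plan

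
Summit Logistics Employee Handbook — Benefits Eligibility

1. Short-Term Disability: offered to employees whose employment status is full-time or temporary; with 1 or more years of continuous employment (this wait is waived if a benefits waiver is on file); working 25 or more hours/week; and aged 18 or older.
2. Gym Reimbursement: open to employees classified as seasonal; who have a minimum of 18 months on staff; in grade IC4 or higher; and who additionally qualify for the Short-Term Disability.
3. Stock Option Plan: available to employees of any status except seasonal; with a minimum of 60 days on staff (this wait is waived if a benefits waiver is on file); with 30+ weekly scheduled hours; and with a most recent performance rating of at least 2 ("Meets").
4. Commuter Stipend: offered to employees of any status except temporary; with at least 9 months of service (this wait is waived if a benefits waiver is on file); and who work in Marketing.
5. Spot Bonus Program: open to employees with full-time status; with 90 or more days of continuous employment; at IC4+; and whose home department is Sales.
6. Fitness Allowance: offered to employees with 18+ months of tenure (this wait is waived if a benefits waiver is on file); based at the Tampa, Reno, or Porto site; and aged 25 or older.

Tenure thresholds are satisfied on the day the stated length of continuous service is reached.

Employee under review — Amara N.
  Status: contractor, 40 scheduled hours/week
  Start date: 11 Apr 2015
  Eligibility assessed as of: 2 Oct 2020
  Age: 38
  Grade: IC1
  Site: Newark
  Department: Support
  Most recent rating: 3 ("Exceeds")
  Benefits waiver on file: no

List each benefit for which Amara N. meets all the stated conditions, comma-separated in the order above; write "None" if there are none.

Stock Option Plan

Service from 11 Apr 2015 to 2 Oct 2020: 2001 days.
Short-Term Disability — status contractor ✗ (requires full-time or temporary) → not eligible.
Gym Reimbursement — status contractor ✗ (requires seasonal) → not eligible.
Stock Option Plan — status contractor ✓ (not excluded); no waiver, service 2001 days ≥ 60 days ✓; 40 hrs/wk ≥ 30 ✓; rating 3 ≥ 2 ✓ → eligible.
Commuter Stipend — status contractor ✓ (not excluded); no waiver, service 2001 days ≥ 9 months (≈270 days) ✓; dept Support ✗ → not eligible.
Spot Bonus Program — status contractor ✗ (requires full-time) → not eligible.
Fitness Allowance — no waiver, service 2001 days ≥ 18 months (≈540 days) ✓; site Newark ✗ (not Tampa, Reno, or Porto) → not eligible.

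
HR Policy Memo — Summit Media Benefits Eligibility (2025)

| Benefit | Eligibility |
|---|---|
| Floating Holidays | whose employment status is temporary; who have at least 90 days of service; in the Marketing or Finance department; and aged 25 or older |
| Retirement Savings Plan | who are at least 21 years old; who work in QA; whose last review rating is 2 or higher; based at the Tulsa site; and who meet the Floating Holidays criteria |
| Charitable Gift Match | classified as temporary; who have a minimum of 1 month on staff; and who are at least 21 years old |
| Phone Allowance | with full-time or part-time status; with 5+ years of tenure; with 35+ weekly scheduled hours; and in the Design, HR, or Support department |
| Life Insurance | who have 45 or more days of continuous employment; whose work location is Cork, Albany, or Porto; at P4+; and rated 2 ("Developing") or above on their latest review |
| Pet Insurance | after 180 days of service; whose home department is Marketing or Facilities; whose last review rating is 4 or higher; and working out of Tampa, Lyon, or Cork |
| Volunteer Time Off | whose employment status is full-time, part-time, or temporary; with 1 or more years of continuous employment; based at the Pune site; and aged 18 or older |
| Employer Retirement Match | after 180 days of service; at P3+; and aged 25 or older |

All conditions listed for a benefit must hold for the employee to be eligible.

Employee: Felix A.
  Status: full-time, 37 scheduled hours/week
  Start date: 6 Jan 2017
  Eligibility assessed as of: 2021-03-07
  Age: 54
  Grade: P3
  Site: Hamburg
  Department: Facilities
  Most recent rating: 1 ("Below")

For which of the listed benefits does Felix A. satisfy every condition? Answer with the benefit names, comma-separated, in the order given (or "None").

Service from 6 Jan 2017 to 2021-03-07: 1521 days.
Floating Holidays — status full-time ✗ (requires temporary) → not eligible.
Retirement Savings Plan — age 54 ≥ 21 ✓; dept Facilities ✗ → not eligible.
Charitable Gift Match — status full-time ✗ (requires temporary) → not eligible.
Phone Allowance — status full-time ✓; service 1521 days < 5 years (≈1825 days) ✗ → not eligible.
Life Insurance — service 1521 days ≥ 45 days ✓; site Hamburg ✗ (not Cork, Albany, or Porto) → not eligible.
Pet Insurance — service 1521 days ≥ 180 days ✓; dept Facilities ✓; rating 1 < 4 ✗ → not eligible.
Volunteer Time Off — status full-time ✓; service 1521 days ≥ 1 year (≈365 days) ✓; site Hamburg ✗ (not Pune) → not eligible.
Employer Retirement Match — service 1521 days ≥ 180 days ✓; grade P3 ≥ P3 ✓; age 54 ≥ 25 ✓ → eligible.

Employer Retirement Match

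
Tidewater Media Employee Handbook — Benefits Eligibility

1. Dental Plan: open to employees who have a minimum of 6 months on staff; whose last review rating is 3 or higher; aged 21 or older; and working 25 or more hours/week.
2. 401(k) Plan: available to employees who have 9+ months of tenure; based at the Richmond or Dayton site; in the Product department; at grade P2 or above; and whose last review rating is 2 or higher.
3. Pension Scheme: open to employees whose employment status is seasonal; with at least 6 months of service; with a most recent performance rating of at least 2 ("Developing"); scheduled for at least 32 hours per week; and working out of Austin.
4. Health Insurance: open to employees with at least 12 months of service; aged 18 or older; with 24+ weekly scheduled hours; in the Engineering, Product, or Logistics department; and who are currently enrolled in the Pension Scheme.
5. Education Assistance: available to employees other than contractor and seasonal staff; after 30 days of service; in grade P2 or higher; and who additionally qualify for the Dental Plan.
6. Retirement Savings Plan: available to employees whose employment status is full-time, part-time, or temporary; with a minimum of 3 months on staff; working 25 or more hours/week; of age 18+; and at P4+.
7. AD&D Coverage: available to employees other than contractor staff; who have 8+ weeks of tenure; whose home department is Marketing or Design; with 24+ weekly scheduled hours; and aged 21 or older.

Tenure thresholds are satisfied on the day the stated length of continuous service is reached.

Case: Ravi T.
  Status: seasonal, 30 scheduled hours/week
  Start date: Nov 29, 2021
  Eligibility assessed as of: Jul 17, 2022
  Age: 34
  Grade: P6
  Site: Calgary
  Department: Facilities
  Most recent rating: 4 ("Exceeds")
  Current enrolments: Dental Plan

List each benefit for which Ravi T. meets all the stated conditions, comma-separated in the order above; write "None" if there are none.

Dental Plan

Service from Nov 29, 2021 to Jul 17, 2022: 230 days.
Dental Plan — service 230 days ≥ 6 months (≈180 days) ✓; rating 4 ≥ 3 ✓; age 34 ≥ 21 ✓; 30 hrs/wk ≥ 25 ✓ → eligible.
401(k) Plan — service 230 days < 9 months (≈270 days) ✗ → not eligible.
Pension Scheme — status seasonal ✓; service 230 days ≥ 6 months (≈180 days) ✓; rating 4 ≥ 2 ✓; 30 hrs/wk < 32 ✗ → not eligible.
Health Insurance — service 230 days < 12 months (≈360 days) ✗ → not eligible.
Education Assistance — status seasonal ✗ (excluded) → not eligible.
Retirement Savings Plan — status seasonal ✗ (requires full-time, part-time, or temporary) → not eligible.
AD&D Coverage — status seasonal ✓ (not excluded); service 230 days ≥ 8 weeks (≈56 days) ✓; dept Facilities ✗ → not eligible.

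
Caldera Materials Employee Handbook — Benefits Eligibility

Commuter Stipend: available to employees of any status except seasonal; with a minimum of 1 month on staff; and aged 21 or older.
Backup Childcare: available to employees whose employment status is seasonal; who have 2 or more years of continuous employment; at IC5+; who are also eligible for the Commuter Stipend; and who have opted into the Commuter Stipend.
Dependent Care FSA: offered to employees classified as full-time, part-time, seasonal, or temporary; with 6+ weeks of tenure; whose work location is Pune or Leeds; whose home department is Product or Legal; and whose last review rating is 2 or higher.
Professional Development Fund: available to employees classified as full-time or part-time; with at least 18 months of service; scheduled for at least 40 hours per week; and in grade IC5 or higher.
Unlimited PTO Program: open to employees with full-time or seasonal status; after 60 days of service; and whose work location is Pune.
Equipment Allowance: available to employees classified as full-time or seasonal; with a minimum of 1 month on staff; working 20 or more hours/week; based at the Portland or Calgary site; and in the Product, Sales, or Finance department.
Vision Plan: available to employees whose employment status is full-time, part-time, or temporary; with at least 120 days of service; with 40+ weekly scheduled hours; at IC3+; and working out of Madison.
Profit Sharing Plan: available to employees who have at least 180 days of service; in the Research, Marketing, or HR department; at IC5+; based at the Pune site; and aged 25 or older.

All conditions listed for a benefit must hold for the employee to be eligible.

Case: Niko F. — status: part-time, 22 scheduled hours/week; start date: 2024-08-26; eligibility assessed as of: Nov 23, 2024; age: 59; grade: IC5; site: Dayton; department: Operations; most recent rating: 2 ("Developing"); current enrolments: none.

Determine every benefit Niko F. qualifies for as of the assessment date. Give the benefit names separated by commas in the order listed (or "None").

Commuter Stipend

Service from 2024-08-26 to Nov 23, 2024: 89 days.
Commuter Stipend — status part-time ✓ (not excluded); service 89 days ≥ 1 month (≈30 days) ✓; age 59 ≥ 21 ✓ → eligible.
Backup Childcare — status part-time ✗ (requires seasonal) → not eligible.
Dependent Care FSA — status part-time ✓; service 89 days ≥ 6 weeks (≈42 days) ✓; site Dayton ✗ (not Pune or Leeds) → not eligible.
Professional Development Fund — status part-time ✓; service 89 days < 18 months (≈540 days) ✗ → not eligible.
Unlimited PTO Program — status part-time ✗ (requires full-time or seasonal) → not eligible.
Equipment Allowance — status part-time ✗ (requires full-time or seasonal) → not eligible.
Vision Plan — status part-time ✓; service 89 days < 120 days ✗ → not eligible.
Profit Sharing Plan — service 89 days < 180 days ✗ → not eligible.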